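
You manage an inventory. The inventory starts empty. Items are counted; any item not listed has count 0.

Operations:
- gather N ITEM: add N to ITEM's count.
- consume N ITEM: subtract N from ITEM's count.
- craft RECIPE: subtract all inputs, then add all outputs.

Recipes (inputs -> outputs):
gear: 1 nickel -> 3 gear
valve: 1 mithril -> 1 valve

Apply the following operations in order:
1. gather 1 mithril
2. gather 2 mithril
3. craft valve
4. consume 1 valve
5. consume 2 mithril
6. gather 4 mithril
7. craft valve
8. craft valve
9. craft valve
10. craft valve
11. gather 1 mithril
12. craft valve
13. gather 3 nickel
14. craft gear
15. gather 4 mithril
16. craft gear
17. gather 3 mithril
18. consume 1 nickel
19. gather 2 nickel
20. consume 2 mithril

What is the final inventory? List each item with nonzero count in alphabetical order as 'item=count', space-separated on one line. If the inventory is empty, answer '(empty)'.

Answer: gear=6 mithril=5 nickel=2 valve=5

Derivation:
After 1 (gather 1 mithril): mithril=1
After 2 (gather 2 mithril): mithril=3
After 3 (craft valve): mithril=2 valve=1
After 4 (consume 1 valve): mithril=2
After 5 (consume 2 mithril): (empty)
After 6 (gather 4 mithril): mithril=4
After 7 (craft valve): mithril=3 valve=1
After 8 (craft valve): mithril=2 valve=2
After 9 (craft valve): mithril=1 valve=3
After 10 (craft valve): valve=4
After 11 (gather 1 mithril): mithril=1 valve=4
After 12 (craft valve): valve=5
After 13 (gather 3 nickel): nickel=3 valve=5
After 14 (craft gear): gear=3 nickel=2 valve=5
After 15 (gather 4 mithril): gear=3 mithril=4 nickel=2 valve=5
After 16 (craft gear): gear=6 mithril=4 nickel=1 valve=5
After 17 (gather 3 mithril): gear=6 mithril=7 nickel=1 valve=5
After 18 (consume 1 nickel): gear=6 mithril=7 valve=5
After 19 (gather 2 nickel): gear=6 mithril=7 nickel=2 valve=5
After 20 (consume 2 mithril): gear=6 mithril=5 nickel=2 valve=5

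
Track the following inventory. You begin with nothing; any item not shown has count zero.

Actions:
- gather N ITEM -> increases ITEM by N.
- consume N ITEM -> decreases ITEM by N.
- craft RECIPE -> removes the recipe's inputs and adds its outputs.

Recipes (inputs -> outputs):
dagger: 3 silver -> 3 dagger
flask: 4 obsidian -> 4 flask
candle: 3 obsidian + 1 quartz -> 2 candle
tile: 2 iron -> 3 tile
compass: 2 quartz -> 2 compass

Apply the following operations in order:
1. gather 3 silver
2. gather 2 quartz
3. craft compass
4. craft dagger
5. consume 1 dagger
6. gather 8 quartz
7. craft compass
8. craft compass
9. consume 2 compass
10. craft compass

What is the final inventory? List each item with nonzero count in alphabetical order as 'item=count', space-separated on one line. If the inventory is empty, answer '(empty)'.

Answer: compass=6 dagger=2 quartz=2

Derivation:
After 1 (gather 3 silver): silver=3
After 2 (gather 2 quartz): quartz=2 silver=3
After 3 (craft compass): compass=2 silver=3
After 4 (craft dagger): compass=2 dagger=3
After 5 (consume 1 dagger): compass=2 dagger=2
After 6 (gather 8 quartz): compass=2 dagger=2 quartz=8
After 7 (craft compass): compass=4 dagger=2 quartz=6
After 8 (craft compass): compass=6 dagger=2 quartz=4
After 9 (consume 2 compass): compass=4 dagger=2 quartz=4
After 10 (craft compass): compass=6 dagger=2 quartz=2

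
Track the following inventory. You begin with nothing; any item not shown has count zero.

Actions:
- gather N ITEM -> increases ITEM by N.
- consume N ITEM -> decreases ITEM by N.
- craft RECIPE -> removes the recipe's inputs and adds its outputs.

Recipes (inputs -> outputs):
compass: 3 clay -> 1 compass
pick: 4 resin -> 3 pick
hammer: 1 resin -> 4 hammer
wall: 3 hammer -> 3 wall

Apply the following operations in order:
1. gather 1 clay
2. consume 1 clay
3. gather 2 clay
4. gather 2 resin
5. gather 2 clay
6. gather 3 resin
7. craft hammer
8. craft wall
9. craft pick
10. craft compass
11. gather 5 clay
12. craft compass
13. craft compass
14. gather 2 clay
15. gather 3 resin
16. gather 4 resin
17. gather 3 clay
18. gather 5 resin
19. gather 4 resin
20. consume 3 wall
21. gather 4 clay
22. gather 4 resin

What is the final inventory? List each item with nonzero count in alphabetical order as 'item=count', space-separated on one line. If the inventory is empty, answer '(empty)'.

After 1 (gather 1 clay): clay=1
After 2 (consume 1 clay): (empty)
After 3 (gather 2 clay): clay=2
After 4 (gather 2 resin): clay=2 resin=2
After 5 (gather 2 clay): clay=4 resin=2
After 6 (gather 3 resin): clay=4 resin=5
After 7 (craft hammer): clay=4 hammer=4 resin=4
After 8 (craft wall): clay=4 hammer=1 resin=4 wall=3
After 9 (craft pick): clay=4 hammer=1 pick=3 wall=3
After 10 (craft compass): clay=1 compass=1 hammer=1 pick=3 wall=3
After 11 (gather 5 clay): clay=6 compass=1 hammer=1 pick=3 wall=3
After 12 (craft compass): clay=3 compass=2 hammer=1 pick=3 wall=3
After 13 (craft compass): compass=3 hammer=1 pick=3 wall=3
After 14 (gather 2 clay): clay=2 compass=3 hammer=1 pick=3 wall=3
After 15 (gather 3 resin): clay=2 compass=3 hammer=1 pick=3 resin=3 wall=3
After 16 (gather 4 resin): clay=2 compass=3 hammer=1 pick=3 resin=7 wall=3
After 17 (gather 3 clay): clay=5 compass=3 hammer=1 pick=3 resin=7 wall=3
After 18 (gather 5 resin): clay=5 compass=3 hammer=1 pick=3 resin=12 wall=3
After 19 (gather 4 resin): clay=5 compass=3 hammer=1 pick=3 resin=16 wall=3
After 20 (consume 3 wall): clay=5 compass=3 hammer=1 pick=3 resin=16
After 21 (gather 4 clay): clay=9 compass=3 hammer=1 pick=3 resin=16
After 22 (gather 4 resin): clay=9 compass=3 hammer=1 pick=3 resin=20

Answer: clay=9 compass=3 hammer=1 pick=3 resin=20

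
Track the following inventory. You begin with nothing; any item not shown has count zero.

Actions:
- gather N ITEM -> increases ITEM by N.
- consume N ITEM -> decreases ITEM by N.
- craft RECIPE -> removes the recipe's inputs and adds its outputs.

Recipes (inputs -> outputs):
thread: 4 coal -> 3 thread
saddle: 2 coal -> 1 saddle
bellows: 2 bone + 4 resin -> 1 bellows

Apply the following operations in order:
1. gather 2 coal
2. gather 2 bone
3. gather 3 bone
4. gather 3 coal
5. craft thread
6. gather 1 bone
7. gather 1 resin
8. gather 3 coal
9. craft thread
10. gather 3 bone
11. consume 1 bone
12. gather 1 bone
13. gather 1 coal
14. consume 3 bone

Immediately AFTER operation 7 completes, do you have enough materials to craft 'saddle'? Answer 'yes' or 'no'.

After 1 (gather 2 coal): coal=2
After 2 (gather 2 bone): bone=2 coal=2
After 3 (gather 3 bone): bone=5 coal=2
After 4 (gather 3 coal): bone=5 coal=5
After 5 (craft thread): bone=5 coal=1 thread=3
After 6 (gather 1 bone): bone=6 coal=1 thread=3
After 7 (gather 1 resin): bone=6 coal=1 resin=1 thread=3

Answer: no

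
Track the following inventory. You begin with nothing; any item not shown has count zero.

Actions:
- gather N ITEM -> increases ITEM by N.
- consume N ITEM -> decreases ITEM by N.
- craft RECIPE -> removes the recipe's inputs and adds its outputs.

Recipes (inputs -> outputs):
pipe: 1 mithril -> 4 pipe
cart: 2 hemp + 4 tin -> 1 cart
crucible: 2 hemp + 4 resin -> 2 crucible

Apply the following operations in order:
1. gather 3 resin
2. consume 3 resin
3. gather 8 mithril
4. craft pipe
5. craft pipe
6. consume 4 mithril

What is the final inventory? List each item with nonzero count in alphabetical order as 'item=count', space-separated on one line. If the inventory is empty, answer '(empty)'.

Answer: mithril=2 pipe=8

Derivation:
After 1 (gather 3 resin): resin=3
After 2 (consume 3 resin): (empty)
After 3 (gather 8 mithril): mithril=8
After 4 (craft pipe): mithril=7 pipe=4
After 5 (craft pipe): mithril=6 pipe=8
After 6 (consume 4 mithril): mithril=2 pipe=8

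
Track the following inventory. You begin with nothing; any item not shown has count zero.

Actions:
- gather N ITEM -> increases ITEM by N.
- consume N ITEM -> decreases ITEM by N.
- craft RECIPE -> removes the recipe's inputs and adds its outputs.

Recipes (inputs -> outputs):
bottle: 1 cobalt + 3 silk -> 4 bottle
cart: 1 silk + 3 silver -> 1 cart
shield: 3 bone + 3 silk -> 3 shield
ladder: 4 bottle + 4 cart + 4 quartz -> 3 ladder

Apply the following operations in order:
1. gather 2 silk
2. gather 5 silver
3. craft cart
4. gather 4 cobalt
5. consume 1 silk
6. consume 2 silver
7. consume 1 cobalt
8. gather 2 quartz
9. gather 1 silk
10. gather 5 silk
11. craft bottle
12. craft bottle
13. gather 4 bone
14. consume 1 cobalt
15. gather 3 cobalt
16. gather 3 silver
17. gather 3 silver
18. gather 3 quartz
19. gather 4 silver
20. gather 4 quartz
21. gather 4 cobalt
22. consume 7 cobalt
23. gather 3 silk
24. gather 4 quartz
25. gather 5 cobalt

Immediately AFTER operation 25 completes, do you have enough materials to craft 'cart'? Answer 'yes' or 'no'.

After 1 (gather 2 silk): silk=2
After 2 (gather 5 silver): silk=2 silver=5
After 3 (craft cart): cart=1 silk=1 silver=2
After 4 (gather 4 cobalt): cart=1 cobalt=4 silk=1 silver=2
After 5 (consume 1 silk): cart=1 cobalt=4 silver=2
After 6 (consume 2 silver): cart=1 cobalt=4
After 7 (consume 1 cobalt): cart=1 cobalt=3
After 8 (gather 2 quartz): cart=1 cobalt=3 quartz=2
After 9 (gather 1 silk): cart=1 cobalt=3 quartz=2 silk=1
After 10 (gather 5 silk): cart=1 cobalt=3 quartz=2 silk=6
After 11 (craft bottle): bottle=4 cart=1 cobalt=2 quartz=2 silk=3
After 12 (craft bottle): bottle=8 cart=1 cobalt=1 quartz=2
After 13 (gather 4 bone): bone=4 bottle=8 cart=1 cobalt=1 quartz=2
After 14 (consume 1 cobalt): bone=4 bottle=8 cart=1 quartz=2
After 15 (gather 3 cobalt): bone=4 bottle=8 cart=1 cobalt=3 quartz=2
After 16 (gather 3 silver): bone=4 bottle=8 cart=1 cobalt=3 quartz=2 silver=3
After 17 (gather 3 silver): bone=4 bottle=8 cart=1 cobalt=3 quartz=2 silver=6
After 18 (gather 3 quartz): bone=4 bottle=8 cart=1 cobalt=3 quartz=5 silver=6
After 19 (gather 4 silver): bone=4 bottle=8 cart=1 cobalt=3 quartz=5 silver=10
After 20 (gather 4 quartz): bone=4 bottle=8 cart=1 cobalt=3 quartz=9 silver=10
After 21 (gather 4 cobalt): bone=4 bottle=8 cart=1 cobalt=7 quartz=9 silver=10
After 22 (consume 7 cobalt): bone=4 bottle=8 cart=1 quartz=9 silver=10
After 23 (gather 3 silk): bone=4 bottle=8 cart=1 quartz=9 silk=3 silver=10
After 24 (gather 4 quartz): bone=4 bottle=8 cart=1 quartz=13 silk=3 silver=10
After 25 (gather 5 cobalt): bone=4 bottle=8 cart=1 cobalt=5 quartz=13 silk=3 silver=10

Answer: yes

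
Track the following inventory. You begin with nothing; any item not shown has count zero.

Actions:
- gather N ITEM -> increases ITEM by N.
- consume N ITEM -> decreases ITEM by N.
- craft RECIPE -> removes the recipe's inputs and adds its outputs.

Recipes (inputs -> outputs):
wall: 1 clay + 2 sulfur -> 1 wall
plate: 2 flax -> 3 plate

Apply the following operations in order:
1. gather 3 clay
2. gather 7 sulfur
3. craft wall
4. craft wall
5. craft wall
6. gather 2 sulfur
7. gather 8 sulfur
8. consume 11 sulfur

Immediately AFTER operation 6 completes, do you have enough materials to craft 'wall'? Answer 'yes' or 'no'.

After 1 (gather 3 clay): clay=3
After 2 (gather 7 sulfur): clay=3 sulfur=7
After 3 (craft wall): clay=2 sulfur=5 wall=1
After 4 (craft wall): clay=1 sulfur=3 wall=2
After 5 (craft wall): sulfur=1 wall=3
After 6 (gather 2 sulfur): sulfur=3 wall=3

Answer: no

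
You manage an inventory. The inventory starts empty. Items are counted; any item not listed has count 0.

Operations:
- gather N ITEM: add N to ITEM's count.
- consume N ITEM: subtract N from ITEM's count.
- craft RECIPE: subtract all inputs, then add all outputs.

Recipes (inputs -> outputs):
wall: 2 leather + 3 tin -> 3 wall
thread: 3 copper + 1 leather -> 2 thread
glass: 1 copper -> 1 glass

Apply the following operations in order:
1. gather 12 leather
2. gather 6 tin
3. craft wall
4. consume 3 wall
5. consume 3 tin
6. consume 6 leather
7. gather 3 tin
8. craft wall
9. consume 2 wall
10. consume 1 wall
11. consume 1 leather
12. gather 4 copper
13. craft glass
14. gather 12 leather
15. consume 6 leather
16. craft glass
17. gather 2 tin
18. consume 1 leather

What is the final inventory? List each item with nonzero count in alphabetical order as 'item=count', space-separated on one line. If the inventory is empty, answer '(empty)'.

After 1 (gather 12 leather): leather=12
After 2 (gather 6 tin): leather=12 tin=6
After 3 (craft wall): leather=10 tin=3 wall=3
After 4 (consume 3 wall): leather=10 tin=3
After 5 (consume 3 tin): leather=10
After 6 (consume 6 leather): leather=4
After 7 (gather 3 tin): leather=4 tin=3
After 8 (craft wall): leather=2 wall=3
After 9 (consume 2 wall): leather=2 wall=1
After 10 (consume 1 wall): leather=2
After 11 (consume 1 leather): leather=1
After 12 (gather 4 copper): copper=4 leather=1
After 13 (craft glass): copper=3 glass=1 leather=1
After 14 (gather 12 leather): copper=3 glass=1 leather=13
After 15 (consume 6 leather): copper=3 glass=1 leather=7
After 16 (craft glass): copper=2 glass=2 leather=7
After 17 (gather 2 tin): copper=2 glass=2 leather=7 tin=2
After 18 (consume 1 leather): copper=2 glass=2 leather=6 tin=2

Answer: copper=2 glass=2 leather=6 tin=2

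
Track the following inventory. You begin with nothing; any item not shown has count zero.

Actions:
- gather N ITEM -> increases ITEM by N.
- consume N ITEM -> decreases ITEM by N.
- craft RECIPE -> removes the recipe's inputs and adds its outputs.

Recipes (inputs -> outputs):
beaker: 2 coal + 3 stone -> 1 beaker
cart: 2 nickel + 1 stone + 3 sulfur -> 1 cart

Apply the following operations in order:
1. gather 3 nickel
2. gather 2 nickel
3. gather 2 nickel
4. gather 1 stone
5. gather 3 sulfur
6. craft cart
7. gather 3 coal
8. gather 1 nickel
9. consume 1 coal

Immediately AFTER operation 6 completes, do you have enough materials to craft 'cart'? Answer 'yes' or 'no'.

After 1 (gather 3 nickel): nickel=3
After 2 (gather 2 nickel): nickel=5
After 3 (gather 2 nickel): nickel=7
After 4 (gather 1 stone): nickel=7 stone=1
After 5 (gather 3 sulfur): nickel=7 stone=1 sulfur=3
After 6 (craft cart): cart=1 nickel=5

Answer: no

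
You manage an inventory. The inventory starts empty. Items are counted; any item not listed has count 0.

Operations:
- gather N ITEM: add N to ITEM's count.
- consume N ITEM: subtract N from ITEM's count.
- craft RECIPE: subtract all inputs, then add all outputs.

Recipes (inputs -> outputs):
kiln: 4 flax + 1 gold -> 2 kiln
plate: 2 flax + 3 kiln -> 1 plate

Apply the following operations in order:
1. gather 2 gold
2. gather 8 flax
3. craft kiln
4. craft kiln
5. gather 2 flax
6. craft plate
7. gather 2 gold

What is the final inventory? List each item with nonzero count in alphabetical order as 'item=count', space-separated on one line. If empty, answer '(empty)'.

Answer: gold=2 kiln=1 plate=1

Derivation:
After 1 (gather 2 gold): gold=2
After 2 (gather 8 flax): flax=8 gold=2
After 3 (craft kiln): flax=4 gold=1 kiln=2
After 4 (craft kiln): kiln=4
After 5 (gather 2 flax): flax=2 kiln=4
After 6 (craft plate): kiln=1 plate=1
After 7 (gather 2 gold): gold=2 kiln=1 plate=1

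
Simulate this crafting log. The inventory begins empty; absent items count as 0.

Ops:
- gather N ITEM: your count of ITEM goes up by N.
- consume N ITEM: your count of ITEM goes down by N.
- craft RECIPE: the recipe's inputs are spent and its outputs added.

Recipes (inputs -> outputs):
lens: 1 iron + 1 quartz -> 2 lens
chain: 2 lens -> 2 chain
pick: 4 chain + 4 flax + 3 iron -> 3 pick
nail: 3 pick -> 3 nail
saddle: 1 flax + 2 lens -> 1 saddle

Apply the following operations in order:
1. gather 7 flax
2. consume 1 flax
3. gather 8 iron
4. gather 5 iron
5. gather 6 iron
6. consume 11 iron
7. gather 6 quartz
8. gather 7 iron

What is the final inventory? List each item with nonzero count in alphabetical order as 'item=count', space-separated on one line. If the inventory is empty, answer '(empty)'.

After 1 (gather 7 flax): flax=7
After 2 (consume 1 flax): flax=6
After 3 (gather 8 iron): flax=6 iron=8
After 4 (gather 5 iron): flax=6 iron=13
After 5 (gather 6 iron): flax=6 iron=19
After 6 (consume 11 iron): flax=6 iron=8
After 7 (gather 6 quartz): flax=6 iron=8 quartz=6
After 8 (gather 7 iron): flax=6 iron=15 quartz=6

Answer: flax=6 iron=15 quartz=6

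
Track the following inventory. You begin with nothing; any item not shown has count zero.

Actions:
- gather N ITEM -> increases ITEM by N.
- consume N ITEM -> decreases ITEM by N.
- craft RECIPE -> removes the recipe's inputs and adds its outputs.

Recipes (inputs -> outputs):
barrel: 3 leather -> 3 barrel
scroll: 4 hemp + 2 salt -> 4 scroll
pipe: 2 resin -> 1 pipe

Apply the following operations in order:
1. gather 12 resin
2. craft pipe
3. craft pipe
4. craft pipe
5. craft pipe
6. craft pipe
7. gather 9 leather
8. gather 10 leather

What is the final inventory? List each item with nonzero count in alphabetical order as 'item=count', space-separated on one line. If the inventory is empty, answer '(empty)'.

Answer: leather=19 pipe=5 resin=2

Derivation:
After 1 (gather 12 resin): resin=12
After 2 (craft pipe): pipe=1 resin=10
After 3 (craft pipe): pipe=2 resin=8
After 4 (craft pipe): pipe=3 resin=6
After 5 (craft pipe): pipe=4 resin=4
After 6 (craft pipe): pipe=5 resin=2
After 7 (gather 9 leather): leather=9 pipe=5 resin=2
After 8 (gather 10 leather): leather=19 pipe=5 resin=2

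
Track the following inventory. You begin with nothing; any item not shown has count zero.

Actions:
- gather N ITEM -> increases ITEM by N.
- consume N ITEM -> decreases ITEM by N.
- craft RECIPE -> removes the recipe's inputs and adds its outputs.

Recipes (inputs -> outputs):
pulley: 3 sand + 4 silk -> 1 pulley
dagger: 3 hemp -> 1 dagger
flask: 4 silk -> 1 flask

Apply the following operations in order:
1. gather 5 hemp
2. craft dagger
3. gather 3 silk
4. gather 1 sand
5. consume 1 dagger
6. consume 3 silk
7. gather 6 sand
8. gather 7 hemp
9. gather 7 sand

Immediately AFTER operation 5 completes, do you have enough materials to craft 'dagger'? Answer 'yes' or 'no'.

Answer: no

Derivation:
After 1 (gather 5 hemp): hemp=5
After 2 (craft dagger): dagger=1 hemp=2
After 3 (gather 3 silk): dagger=1 hemp=2 silk=3
After 4 (gather 1 sand): dagger=1 hemp=2 sand=1 silk=3
After 5 (consume 1 dagger): hemp=2 sand=1 silk=3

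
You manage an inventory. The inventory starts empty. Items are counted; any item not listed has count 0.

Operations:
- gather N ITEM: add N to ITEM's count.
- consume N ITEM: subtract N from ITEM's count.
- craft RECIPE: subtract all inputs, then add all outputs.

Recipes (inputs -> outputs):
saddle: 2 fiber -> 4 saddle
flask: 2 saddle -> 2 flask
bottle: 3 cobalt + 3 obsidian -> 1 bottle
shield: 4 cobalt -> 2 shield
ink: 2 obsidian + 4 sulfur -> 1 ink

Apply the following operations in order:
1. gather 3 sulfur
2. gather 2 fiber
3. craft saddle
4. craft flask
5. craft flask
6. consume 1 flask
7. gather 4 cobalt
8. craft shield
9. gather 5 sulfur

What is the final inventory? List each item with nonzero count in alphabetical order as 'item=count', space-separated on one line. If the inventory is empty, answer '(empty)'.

After 1 (gather 3 sulfur): sulfur=3
After 2 (gather 2 fiber): fiber=2 sulfur=3
After 3 (craft saddle): saddle=4 sulfur=3
After 4 (craft flask): flask=2 saddle=2 sulfur=3
After 5 (craft flask): flask=4 sulfur=3
After 6 (consume 1 flask): flask=3 sulfur=3
After 7 (gather 4 cobalt): cobalt=4 flask=3 sulfur=3
After 8 (craft shield): flask=3 shield=2 sulfur=3
After 9 (gather 5 sulfur): flask=3 shield=2 sulfur=8

Answer: flask=3 shield=2 sulfur=8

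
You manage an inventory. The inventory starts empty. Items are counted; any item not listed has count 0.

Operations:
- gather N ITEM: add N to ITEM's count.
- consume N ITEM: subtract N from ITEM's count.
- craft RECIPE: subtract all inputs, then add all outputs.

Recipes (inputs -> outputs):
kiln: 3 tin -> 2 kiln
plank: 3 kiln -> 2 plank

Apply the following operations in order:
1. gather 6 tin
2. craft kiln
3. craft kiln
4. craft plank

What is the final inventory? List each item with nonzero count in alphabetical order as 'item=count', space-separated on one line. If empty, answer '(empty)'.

After 1 (gather 6 tin): tin=6
After 2 (craft kiln): kiln=2 tin=3
After 3 (craft kiln): kiln=4
After 4 (craft plank): kiln=1 plank=2

Answer: kiln=1 plank=2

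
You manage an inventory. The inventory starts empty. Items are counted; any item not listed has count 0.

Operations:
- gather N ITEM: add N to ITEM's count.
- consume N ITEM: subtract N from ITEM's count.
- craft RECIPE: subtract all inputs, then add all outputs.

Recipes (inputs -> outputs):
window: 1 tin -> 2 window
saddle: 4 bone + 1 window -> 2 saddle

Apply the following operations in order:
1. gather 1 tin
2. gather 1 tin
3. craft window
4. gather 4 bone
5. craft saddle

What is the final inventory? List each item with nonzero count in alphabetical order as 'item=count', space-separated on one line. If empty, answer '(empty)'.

Answer: saddle=2 tin=1 window=1

Derivation:
After 1 (gather 1 tin): tin=1
After 2 (gather 1 tin): tin=2
After 3 (craft window): tin=1 window=2
After 4 (gather 4 bone): bone=4 tin=1 window=2
After 5 (craft saddle): saddle=2 tin=1 window=1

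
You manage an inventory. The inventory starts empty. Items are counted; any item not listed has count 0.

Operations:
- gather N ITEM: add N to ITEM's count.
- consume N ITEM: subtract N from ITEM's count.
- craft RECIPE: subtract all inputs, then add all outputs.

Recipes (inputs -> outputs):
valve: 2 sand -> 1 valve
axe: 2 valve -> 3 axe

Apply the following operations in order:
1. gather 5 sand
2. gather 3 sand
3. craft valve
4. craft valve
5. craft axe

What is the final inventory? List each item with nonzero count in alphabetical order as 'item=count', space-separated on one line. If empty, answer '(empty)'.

After 1 (gather 5 sand): sand=5
After 2 (gather 3 sand): sand=8
After 3 (craft valve): sand=6 valve=1
After 4 (craft valve): sand=4 valve=2
After 5 (craft axe): axe=3 sand=4

Answer: axe=3 sand=4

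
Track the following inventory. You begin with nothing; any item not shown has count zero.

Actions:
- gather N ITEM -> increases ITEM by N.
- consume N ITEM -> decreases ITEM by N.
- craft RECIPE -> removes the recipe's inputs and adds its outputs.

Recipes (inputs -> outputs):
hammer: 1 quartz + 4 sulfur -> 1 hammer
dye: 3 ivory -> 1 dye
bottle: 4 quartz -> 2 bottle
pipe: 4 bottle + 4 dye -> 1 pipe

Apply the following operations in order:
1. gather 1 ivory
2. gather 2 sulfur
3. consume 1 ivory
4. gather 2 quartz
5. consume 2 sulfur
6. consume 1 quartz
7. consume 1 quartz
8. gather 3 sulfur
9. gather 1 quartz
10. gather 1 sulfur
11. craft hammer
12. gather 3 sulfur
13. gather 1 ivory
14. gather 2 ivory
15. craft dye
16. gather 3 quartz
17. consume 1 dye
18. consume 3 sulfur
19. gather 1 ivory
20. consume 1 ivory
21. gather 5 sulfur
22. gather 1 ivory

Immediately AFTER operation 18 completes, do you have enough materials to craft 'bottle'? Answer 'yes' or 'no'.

Answer: no

Derivation:
After 1 (gather 1 ivory): ivory=1
After 2 (gather 2 sulfur): ivory=1 sulfur=2
After 3 (consume 1 ivory): sulfur=2
After 4 (gather 2 quartz): quartz=2 sulfur=2
After 5 (consume 2 sulfur): quartz=2
After 6 (consume 1 quartz): quartz=1
After 7 (consume 1 quartz): (empty)
After 8 (gather 3 sulfur): sulfur=3
After 9 (gather 1 quartz): quartz=1 sulfur=3
After 10 (gather 1 sulfur): quartz=1 sulfur=4
After 11 (craft hammer): hammer=1
After 12 (gather 3 sulfur): hammer=1 sulfur=3
After 13 (gather 1 ivory): hammer=1 ivory=1 sulfur=3
After 14 (gather 2 ivory): hammer=1 ivory=3 sulfur=3
After 15 (craft dye): dye=1 hammer=1 sulfur=3
After 16 (gather 3 quartz): dye=1 hammer=1 quartz=3 sulfur=3
After 17 (consume 1 dye): hammer=1 quartz=3 sulfur=3
After 18 (consume 3 sulfur): hammer=1 quartz=3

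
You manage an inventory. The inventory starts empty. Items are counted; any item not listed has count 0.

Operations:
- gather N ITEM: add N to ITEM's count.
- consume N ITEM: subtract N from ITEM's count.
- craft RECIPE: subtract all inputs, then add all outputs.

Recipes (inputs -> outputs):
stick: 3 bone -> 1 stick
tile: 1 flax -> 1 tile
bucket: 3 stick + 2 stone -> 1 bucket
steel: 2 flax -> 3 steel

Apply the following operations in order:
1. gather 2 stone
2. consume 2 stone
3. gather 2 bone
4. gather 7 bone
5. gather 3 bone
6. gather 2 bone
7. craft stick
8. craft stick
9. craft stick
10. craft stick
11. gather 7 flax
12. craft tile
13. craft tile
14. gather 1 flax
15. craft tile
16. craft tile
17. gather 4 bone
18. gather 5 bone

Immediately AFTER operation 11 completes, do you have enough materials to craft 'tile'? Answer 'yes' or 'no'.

Answer: yes

Derivation:
After 1 (gather 2 stone): stone=2
After 2 (consume 2 stone): (empty)
After 3 (gather 2 bone): bone=2
After 4 (gather 7 bone): bone=9
After 5 (gather 3 bone): bone=12
After 6 (gather 2 bone): bone=14
After 7 (craft stick): bone=11 stick=1
After 8 (craft stick): bone=8 stick=2
After 9 (craft stick): bone=5 stick=3
After 10 (craft stick): bone=2 stick=4
After 11 (gather 7 flax): bone=2 flax=7 stick=4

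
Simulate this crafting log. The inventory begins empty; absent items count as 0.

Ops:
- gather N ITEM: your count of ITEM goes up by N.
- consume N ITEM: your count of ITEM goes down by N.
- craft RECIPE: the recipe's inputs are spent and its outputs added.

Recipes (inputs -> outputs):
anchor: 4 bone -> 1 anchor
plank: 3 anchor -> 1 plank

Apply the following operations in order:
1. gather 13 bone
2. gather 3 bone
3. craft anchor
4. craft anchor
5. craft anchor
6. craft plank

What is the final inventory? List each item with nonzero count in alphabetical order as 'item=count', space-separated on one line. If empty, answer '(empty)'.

After 1 (gather 13 bone): bone=13
After 2 (gather 3 bone): bone=16
After 3 (craft anchor): anchor=1 bone=12
After 4 (craft anchor): anchor=2 bone=8
After 5 (craft anchor): anchor=3 bone=4
After 6 (craft plank): bone=4 plank=1

Answer: bone=4 plank=1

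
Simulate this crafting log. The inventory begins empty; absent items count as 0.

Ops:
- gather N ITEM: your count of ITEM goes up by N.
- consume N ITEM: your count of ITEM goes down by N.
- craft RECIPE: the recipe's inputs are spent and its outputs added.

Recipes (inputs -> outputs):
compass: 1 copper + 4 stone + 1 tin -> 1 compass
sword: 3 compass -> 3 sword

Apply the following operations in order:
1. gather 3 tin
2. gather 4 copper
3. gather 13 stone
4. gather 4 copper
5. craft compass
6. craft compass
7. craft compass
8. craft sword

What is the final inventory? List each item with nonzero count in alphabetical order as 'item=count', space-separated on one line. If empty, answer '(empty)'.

Answer: copper=5 stone=1 sword=3

Derivation:
After 1 (gather 3 tin): tin=3
After 2 (gather 4 copper): copper=4 tin=3
After 3 (gather 13 stone): copper=4 stone=13 tin=3
After 4 (gather 4 copper): copper=8 stone=13 tin=3
After 5 (craft compass): compass=1 copper=7 stone=9 tin=2
After 6 (craft compass): compass=2 copper=6 stone=5 tin=1
After 7 (craft compass): compass=3 copper=5 stone=1
After 8 (craft sword): copper=5 stone=1 sword=3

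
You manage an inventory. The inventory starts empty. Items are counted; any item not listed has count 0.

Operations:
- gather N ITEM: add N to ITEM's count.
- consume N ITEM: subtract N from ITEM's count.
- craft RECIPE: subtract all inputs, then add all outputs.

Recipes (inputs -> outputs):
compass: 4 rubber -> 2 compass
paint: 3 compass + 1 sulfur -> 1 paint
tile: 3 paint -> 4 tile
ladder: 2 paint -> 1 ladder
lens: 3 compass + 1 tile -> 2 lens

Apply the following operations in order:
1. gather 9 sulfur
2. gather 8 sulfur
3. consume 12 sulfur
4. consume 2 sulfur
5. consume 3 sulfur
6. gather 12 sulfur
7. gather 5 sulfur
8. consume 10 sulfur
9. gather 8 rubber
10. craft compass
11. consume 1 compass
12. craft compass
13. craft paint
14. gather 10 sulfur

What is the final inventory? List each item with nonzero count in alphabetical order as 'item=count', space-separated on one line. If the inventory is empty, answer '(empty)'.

Answer: paint=1 sulfur=16

Derivation:
After 1 (gather 9 sulfur): sulfur=9
After 2 (gather 8 sulfur): sulfur=17
After 3 (consume 12 sulfur): sulfur=5
After 4 (consume 2 sulfur): sulfur=3
After 5 (consume 3 sulfur): (empty)
After 6 (gather 12 sulfur): sulfur=12
After 7 (gather 5 sulfur): sulfur=17
After 8 (consume 10 sulfur): sulfur=7
After 9 (gather 8 rubber): rubber=8 sulfur=7
After 10 (craft compass): compass=2 rubber=4 sulfur=7
After 11 (consume 1 compass): compass=1 rubber=4 sulfur=7
After 12 (craft compass): compass=3 sulfur=7
After 13 (craft paint): paint=1 sulfur=6
After 14 (gather 10 sulfur): paint=1 sulfur=16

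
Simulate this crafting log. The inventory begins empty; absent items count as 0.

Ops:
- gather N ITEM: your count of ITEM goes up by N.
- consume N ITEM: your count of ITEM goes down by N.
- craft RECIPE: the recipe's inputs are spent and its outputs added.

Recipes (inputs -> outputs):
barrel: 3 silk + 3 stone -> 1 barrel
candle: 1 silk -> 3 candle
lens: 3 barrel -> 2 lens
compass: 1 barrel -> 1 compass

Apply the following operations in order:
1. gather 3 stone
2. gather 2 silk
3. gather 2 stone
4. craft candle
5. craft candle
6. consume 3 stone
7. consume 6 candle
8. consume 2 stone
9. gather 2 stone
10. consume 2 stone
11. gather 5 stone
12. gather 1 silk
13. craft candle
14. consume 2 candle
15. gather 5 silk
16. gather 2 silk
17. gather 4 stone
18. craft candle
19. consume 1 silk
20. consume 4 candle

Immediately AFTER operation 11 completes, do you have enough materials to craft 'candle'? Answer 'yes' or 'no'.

Answer: no

Derivation:
After 1 (gather 3 stone): stone=3
After 2 (gather 2 silk): silk=2 stone=3
After 3 (gather 2 stone): silk=2 stone=5
After 4 (craft candle): candle=3 silk=1 stone=5
After 5 (craft candle): candle=6 stone=5
After 6 (consume 3 stone): candle=6 stone=2
After 7 (consume 6 candle): stone=2
After 8 (consume 2 stone): (empty)
After 9 (gather 2 stone): stone=2
After 10 (consume 2 stone): (empty)
After 11 (gather 5 stone): stone=5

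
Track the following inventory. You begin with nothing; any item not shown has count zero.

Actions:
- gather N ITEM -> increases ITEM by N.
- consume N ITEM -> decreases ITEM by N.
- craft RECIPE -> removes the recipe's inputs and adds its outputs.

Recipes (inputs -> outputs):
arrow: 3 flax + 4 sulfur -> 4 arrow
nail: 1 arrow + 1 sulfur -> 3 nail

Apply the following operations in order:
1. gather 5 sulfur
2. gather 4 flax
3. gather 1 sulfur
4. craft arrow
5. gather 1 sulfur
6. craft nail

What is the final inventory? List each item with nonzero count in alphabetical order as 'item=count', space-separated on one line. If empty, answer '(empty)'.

After 1 (gather 5 sulfur): sulfur=5
After 2 (gather 4 flax): flax=4 sulfur=5
After 3 (gather 1 sulfur): flax=4 sulfur=6
After 4 (craft arrow): arrow=4 flax=1 sulfur=2
After 5 (gather 1 sulfur): arrow=4 flax=1 sulfur=3
After 6 (craft nail): arrow=3 flax=1 nail=3 sulfur=2

Answer: arrow=3 flax=1 nail=3 sulfur=2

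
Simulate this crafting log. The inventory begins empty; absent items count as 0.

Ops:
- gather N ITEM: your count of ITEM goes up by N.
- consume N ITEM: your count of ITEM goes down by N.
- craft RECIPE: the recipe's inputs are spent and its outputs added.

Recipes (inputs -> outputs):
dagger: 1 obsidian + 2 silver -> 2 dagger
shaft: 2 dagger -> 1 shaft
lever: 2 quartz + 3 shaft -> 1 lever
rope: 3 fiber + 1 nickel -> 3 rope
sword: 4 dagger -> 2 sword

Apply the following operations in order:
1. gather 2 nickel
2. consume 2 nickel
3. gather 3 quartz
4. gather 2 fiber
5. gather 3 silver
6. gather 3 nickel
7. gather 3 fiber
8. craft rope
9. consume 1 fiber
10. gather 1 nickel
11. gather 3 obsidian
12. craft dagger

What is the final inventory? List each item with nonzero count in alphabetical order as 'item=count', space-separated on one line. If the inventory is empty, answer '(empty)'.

After 1 (gather 2 nickel): nickel=2
After 2 (consume 2 nickel): (empty)
After 3 (gather 3 quartz): quartz=3
After 4 (gather 2 fiber): fiber=2 quartz=3
After 5 (gather 3 silver): fiber=2 quartz=3 silver=3
After 6 (gather 3 nickel): fiber=2 nickel=3 quartz=3 silver=3
After 7 (gather 3 fiber): fiber=5 nickel=3 quartz=3 silver=3
After 8 (craft rope): fiber=2 nickel=2 quartz=3 rope=3 silver=3
After 9 (consume 1 fiber): fiber=1 nickel=2 quartz=3 rope=3 silver=3
After 10 (gather 1 nickel): fiber=1 nickel=3 quartz=3 rope=3 silver=3
After 11 (gather 3 obsidian): fiber=1 nickel=3 obsidian=3 quartz=3 rope=3 silver=3
After 12 (craft dagger): dagger=2 fiber=1 nickel=3 obsidian=2 quartz=3 rope=3 silver=1

Answer: dagger=2 fiber=1 nickel=3 obsidian=2 quartz=3 rope=3 silver=1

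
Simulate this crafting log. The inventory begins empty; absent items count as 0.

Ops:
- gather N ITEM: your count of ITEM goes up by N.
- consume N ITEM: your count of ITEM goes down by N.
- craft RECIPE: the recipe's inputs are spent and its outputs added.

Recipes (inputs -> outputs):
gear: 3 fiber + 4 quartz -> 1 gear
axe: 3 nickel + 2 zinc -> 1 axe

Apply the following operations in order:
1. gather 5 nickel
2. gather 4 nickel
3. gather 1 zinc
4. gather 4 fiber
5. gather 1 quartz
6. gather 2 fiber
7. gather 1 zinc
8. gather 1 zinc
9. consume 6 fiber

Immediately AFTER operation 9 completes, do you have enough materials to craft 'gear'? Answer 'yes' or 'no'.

Answer: no

Derivation:
After 1 (gather 5 nickel): nickel=5
After 2 (gather 4 nickel): nickel=9
After 3 (gather 1 zinc): nickel=9 zinc=1
After 4 (gather 4 fiber): fiber=4 nickel=9 zinc=1
After 5 (gather 1 quartz): fiber=4 nickel=9 quartz=1 zinc=1
After 6 (gather 2 fiber): fiber=6 nickel=9 quartz=1 zinc=1
After 7 (gather 1 zinc): fiber=6 nickel=9 quartz=1 zinc=2
After 8 (gather 1 zinc): fiber=6 nickel=9 quartz=1 zinc=3
After 9 (consume 6 fiber): nickel=9 quartz=1 zinc=3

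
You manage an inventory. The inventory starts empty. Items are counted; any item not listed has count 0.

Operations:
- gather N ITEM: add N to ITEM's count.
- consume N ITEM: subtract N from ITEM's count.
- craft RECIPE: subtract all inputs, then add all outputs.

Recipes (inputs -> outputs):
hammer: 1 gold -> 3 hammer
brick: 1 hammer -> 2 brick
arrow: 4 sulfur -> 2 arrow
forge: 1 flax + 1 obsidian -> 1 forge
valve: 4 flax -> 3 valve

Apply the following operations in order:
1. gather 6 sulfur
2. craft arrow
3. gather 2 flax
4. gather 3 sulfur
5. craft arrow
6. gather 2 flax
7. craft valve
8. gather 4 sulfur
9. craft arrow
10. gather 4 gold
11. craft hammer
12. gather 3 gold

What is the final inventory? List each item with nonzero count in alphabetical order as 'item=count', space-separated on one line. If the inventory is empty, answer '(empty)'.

After 1 (gather 6 sulfur): sulfur=6
After 2 (craft arrow): arrow=2 sulfur=2
After 3 (gather 2 flax): arrow=2 flax=2 sulfur=2
After 4 (gather 3 sulfur): arrow=2 flax=2 sulfur=5
After 5 (craft arrow): arrow=4 flax=2 sulfur=1
After 6 (gather 2 flax): arrow=4 flax=4 sulfur=1
After 7 (craft valve): arrow=4 sulfur=1 valve=3
After 8 (gather 4 sulfur): arrow=4 sulfur=5 valve=3
After 9 (craft arrow): arrow=6 sulfur=1 valve=3
After 10 (gather 4 gold): arrow=6 gold=4 sulfur=1 valve=3
After 11 (craft hammer): arrow=6 gold=3 hammer=3 sulfur=1 valve=3
After 12 (gather 3 gold): arrow=6 gold=6 hammer=3 sulfur=1 valve=3

Answer: arrow=6 gold=6 hammer=3 sulfur=1 valve=3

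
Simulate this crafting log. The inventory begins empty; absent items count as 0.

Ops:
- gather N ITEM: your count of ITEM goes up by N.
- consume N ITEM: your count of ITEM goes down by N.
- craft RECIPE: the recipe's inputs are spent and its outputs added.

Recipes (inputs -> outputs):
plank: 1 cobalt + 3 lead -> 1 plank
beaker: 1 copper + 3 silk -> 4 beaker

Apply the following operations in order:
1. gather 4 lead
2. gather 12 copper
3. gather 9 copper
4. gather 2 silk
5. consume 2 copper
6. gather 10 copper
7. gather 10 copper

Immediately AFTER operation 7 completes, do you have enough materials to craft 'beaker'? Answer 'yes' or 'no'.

Answer: no

Derivation:
After 1 (gather 4 lead): lead=4
After 2 (gather 12 copper): copper=12 lead=4
After 3 (gather 9 copper): copper=21 lead=4
After 4 (gather 2 silk): copper=21 lead=4 silk=2
After 5 (consume 2 copper): copper=19 lead=4 silk=2
After 6 (gather 10 copper): copper=29 lead=4 silk=2
After 7 (gather 10 copper): copper=39 lead=4 silk=2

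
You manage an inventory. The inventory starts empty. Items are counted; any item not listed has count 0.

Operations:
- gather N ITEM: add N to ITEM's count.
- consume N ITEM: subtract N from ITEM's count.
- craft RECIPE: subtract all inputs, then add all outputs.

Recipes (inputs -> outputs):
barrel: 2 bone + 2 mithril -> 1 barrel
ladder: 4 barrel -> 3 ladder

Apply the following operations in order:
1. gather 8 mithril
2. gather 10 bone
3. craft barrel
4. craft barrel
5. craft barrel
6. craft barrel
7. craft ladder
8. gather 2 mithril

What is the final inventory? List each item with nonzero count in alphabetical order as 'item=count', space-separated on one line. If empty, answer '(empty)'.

Answer: bone=2 ladder=3 mithril=2

Derivation:
After 1 (gather 8 mithril): mithril=8
After 2 (gather 10 bone): bone=10 mithril=8
After 3 (craft barrel): barrel=1 bone=8 mithril=6
After 4 (craft barrel): barrel=2 bone=6 mithril=4
After 5 (craft barrel): barrel=3 bone=4 mithril=2
After 6 (craft barrel): barrel=4 bone=2
After 7 (craft ladder): bone=2 ladder=3
After 8 (gather 2 mithril): bone=2 ladder=3 mithril=2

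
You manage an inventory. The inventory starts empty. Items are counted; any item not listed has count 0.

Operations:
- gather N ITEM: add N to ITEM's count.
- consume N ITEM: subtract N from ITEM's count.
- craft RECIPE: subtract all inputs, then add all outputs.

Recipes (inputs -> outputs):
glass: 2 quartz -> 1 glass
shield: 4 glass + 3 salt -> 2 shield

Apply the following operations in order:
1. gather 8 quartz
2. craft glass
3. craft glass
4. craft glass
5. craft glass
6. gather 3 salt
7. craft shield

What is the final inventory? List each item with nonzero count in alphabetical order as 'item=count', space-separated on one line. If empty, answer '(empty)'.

After 1 (gather 8 quartz): quartz=8
After 2 (craft glass): glass=1 quartz=6
After 3 (craft glass): glass=2 quartz=4
After 4 (craft glass): glass=3 quartz=2
After 5 (craft glass): glass=4
After 6 (gather 3 salt): glass=4 salt=3
After 7 (craft shield): shield=2

Answer: shield=2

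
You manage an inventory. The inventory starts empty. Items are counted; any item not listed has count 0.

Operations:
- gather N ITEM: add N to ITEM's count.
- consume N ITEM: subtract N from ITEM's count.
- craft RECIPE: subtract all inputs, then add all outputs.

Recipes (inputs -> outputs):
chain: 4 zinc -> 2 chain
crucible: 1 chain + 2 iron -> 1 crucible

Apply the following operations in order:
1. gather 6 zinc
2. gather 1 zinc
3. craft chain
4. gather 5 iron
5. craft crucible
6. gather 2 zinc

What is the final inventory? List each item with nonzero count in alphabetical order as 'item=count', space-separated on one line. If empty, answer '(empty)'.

After 1 (gather 6 zinc): zinc=6
After 2 (gather 1 zinc): zinc=7
After 3 (craft chain): chain=2 zinc=3
After 4 (gather 5 iron): chain=2 iron=5 zinc=3
After 5 (craft crucible): chain=1 crucible=1 iron=3 zinc=3
After 6 (gather 2 zinc): chain=1 crucible=1 iron=3 zinc=5

Answer: chain=1 crucible=1 iron=3 zinc=5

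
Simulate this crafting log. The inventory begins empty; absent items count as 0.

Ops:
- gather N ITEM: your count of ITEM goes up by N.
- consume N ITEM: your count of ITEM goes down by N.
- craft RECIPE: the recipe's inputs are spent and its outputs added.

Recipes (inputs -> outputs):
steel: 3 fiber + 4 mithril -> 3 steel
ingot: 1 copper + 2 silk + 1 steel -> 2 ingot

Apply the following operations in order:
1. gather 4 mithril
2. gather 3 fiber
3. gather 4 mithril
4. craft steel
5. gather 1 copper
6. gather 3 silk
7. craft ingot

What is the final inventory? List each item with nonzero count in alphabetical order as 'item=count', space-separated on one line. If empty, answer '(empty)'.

Answer: ingot=2 mithril=4 silk=1 steel=2

Derivation:
After 1 (gather 4 mithril): mithril=4
After 2 (gather 3 fiber): fiber=3 mithril=4
After 3 (gather 4 mithril): fiber=3 mithril=8
After 4 (craft steel): mithril=4 steel=3
After 5 (gather 1 copper): copper=1 mithril=4 steel=3
After 6 (gather 3 silk): copper=1 mithril=4 silk=3 steel=3
After 7 (craft ingot): ingot=2 mithril=4 silk=1 steel=2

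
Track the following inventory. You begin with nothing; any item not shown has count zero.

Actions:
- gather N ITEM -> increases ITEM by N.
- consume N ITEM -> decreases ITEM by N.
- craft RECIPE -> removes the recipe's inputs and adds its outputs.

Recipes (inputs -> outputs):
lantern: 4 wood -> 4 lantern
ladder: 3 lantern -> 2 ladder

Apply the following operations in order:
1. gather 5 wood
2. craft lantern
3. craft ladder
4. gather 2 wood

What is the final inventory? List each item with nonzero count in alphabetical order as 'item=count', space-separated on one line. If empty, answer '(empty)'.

Answer: ladder=2 lantern=1 wood=3

Derivation:
After 1 (gather 5 wood): wood=5
After 2 (craft lantern): lantern=4 wood=1
After 3 (craft ladder): ladder=2 lantern=1 wood=1
After 4 (gather 2 wood): ladder=2 lantern=1 wood=3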